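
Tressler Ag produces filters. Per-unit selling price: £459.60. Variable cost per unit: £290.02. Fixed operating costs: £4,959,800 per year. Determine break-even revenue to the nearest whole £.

Contribution margin per unit = £459.60 − £290.02 = £169.58, a CM ratio of £169.58 ÷ £459.60 = 0.3690.
Break-even sales = FC ÷ CM ratio = £4,959,800 × £459.60 / £169.58 = £13,442,175.

£13,442,175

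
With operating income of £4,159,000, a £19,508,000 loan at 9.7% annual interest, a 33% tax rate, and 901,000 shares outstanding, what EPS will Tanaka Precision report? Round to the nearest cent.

Interest = £1,892,276.00, so EBT = £4,159,000 − £1,892,276.00 = £2,266,724.00.
After tax at 33%: net income = £2,266,724.00 × 0.67 = £1,518,705.08.
Per share: £1,518,705.08 / 901,000 shares = £1.69.

£1.69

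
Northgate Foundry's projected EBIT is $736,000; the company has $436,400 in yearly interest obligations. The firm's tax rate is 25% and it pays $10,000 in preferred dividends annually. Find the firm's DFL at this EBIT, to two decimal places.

2.57

Annual interest charges come to $436,400.00.
Pre-tax preferred-dividend burden = $10,000 ÷ (1 − 0.25) = $13,333.33.
DFL = EBIT ÷ [EBIT − I − D_p/(1−t)] = $736,000 ÷ [$736,000 − $436,400.00 − $13,333.33] = $736,000 ÷ $286,266.67 = 2.5710.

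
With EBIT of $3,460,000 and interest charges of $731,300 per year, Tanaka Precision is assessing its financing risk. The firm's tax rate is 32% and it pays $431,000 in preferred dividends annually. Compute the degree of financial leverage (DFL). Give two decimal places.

Annual interest charges come to $731,300.00.
Pre-tax preferred-dividend burden = $431,000 ÷ (1 − 0.32) = $633,823.53.
DFL = EBIT ÷ [EBIT − I − D_p/(1−t)] = $3,460,000 ÷ [$3,460,000 − $731,300.00 − $633,823.53] = $3,460,000 ÷ $2,094,876.47 = 1.6516.

1.65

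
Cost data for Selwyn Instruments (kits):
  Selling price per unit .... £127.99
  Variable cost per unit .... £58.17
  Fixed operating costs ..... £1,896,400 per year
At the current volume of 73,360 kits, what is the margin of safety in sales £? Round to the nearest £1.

£5,912,975

Unit CM = price − variable cost = £127.99 − £58.17 = £69.82. Break-even units = £1,896,400 ÷ £69.82 = 27,161.27; break-even revenue = 27,161.27 × £127.99 = £3,476,371.18.
Actual sales revenue = 73,360 × £127.99 = £9,389,346.40.
Margin of safety = £9,389,346.40 − £3,476,371.18 = £5,912,975.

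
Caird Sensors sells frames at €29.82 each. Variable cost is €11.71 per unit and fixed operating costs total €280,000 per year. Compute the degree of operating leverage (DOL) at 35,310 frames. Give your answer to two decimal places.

Total contribution margin = 35,310 × €18.11 = €639,464.10.
Subtracting fixed costs: EBIT = €639,464.10 − €280,000 = €359,464.10.
DOL = contribution ÷ EBIT = €639,464.10 ÷ €359,464.10 = 1.7789.

1.78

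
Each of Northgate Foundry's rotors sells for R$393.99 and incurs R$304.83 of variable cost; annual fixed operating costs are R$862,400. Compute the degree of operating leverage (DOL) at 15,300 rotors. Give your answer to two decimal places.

At 15,300 units, contribution = 15,300 × R$89.16 = R$1,364,148.00.
EBIT = R$1,364,148.00 − R$862,400 = R$501,748.00.
Degree of operating leverage = R$1,364,148.00 / R$501,748.00 = 2.7188.

2.72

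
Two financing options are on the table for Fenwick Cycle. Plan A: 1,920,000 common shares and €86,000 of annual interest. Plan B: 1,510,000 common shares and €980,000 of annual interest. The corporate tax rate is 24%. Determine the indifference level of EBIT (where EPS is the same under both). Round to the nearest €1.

Set EPS_A = EPS_B: (EBIT − €86,000)(1 − 0.24) ÷ 1,920,000 = (EBIT − €980,000)(1 − 0.24) ÷ 1,510,000.
The (1 − t) factor cancels: (EBIT − 86,000) × 1,510,000 = (EBIT − 980,000) × 1,920,000.
Solving, EBIT = (980,000·1,920,000 − 86,000·1,510,000) / (1,920,000 − 1,510,000) = 1,751,740,000,000 / 410,000 = 4,272,536.59.

€4,272,537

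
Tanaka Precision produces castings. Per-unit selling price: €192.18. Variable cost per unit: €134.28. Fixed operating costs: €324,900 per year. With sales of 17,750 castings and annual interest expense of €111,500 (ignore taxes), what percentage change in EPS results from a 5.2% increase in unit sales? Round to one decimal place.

+9.0%

Total contribution margin = 17,750 × €57.90 = €1,027,725.00.
EBIT = €1,027,725.00 − €324,900 = €702,825.00.
After interest of €111,500.00, pre-tax earnings = €591,325.00.
DCL = total CM / (EBIT − I) = €1,027,725.00 / €591,325.00 = 1.7380.
%ΔEPS = DCL × %ΔSales = 1.7380 × +5.2% = +9.0%.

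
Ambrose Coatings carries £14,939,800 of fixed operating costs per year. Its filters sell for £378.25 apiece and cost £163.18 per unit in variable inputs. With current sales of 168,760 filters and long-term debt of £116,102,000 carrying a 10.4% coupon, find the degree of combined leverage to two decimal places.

3.91

At 168,760 units, contribution = 168,760 × £215.07 = £36,295,213.20.
EBIT = £36,295,213.20 − £14,939,800 = £21,355,413.20. Interest = £12,074,608.00, so EBIT − I = £9,280,805.20.
Degree of total leverage = total CM / (EBIT − interest) = £36,295,213.20 / £9,280,805.20 = 3.9108.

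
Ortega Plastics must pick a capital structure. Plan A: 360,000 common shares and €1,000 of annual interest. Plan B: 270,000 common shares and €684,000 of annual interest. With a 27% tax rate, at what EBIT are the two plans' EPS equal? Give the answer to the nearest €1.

Set EPS_A = EPS_B: (EBIT − €1,000)(1 − 0.27) ÷ 360,000 = (EBIT − €684,000)(1 − 0.27) ÷ 270,000.
Cancelling (1 − t) and cross-multiplying: 270,000·(EBIT − 1,000) = 360,000·(EBIT − 684,000).
Solving, EBIT = (684,000·360,000 − 1,000·270,000) / (360,000 − 270,000) = 245,970,000,000 / 90,000 = 2,733,000.00.

€2,733,000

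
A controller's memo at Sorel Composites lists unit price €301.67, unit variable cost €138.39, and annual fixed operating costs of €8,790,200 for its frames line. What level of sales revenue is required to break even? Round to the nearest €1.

€16,240,444

Contribution margin per unit = €301.67 − €138.39 = €163.28, a CM ratio of €163.28 ÷ €301.67 = 0.5413.
Break-even sales = FC ÷ CM ratio = €8,790,200 × €301.67 / €163.28 = €16,240,444.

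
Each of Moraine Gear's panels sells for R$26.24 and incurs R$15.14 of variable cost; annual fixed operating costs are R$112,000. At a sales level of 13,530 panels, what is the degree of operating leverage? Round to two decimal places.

Total contribution margin = 13,530 × R$11.10 = R$150,183.00.
EBIT = R$150,183.00 − R$112,000 = R$38,183.00.
DOL = contribution ÷ EBIT = R$150,183.00 ÷ R$38,183.00 = 3.9332.

3.93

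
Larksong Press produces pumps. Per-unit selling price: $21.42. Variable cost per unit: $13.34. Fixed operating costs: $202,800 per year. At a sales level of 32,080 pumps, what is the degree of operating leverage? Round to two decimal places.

4.60

At 32,080 units, contribution = 32,080 × $8.08 = $259,206.40.
Subtracting fixed costs: EBIT = $259,206.40 − $202,800 = $56,406.40.
So DOL = total CM / EBIT = $259,206.40 / $56,406.40 = 4.5953.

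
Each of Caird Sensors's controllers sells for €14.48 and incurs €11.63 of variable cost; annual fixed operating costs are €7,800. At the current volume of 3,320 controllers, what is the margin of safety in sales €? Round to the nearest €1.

€8,444

Contribution margin per unit = €14.48 − €11.63 = €2.85. Break-even units = €7,800 ÷ €2.85 = 2,736.84; break-even revenue = 2,736.84 × €14.48 = €39,629.47.
Actual sales revenue = 3,320 × €14.48 = €48,073.60.
Margin of safety = €48,073.60 − €39,629.47 = €8,444.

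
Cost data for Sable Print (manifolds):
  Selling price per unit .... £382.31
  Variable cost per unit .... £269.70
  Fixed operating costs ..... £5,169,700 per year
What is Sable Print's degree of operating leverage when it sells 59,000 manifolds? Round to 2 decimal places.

4.51

At 59,000 units, contribution = 59,000 × £112.61 = £6,643,990.00.
Subtracting fixed costs: EBIT = £6,643,990.00 − £5,169,700 = £1,474,290.00.
Degree of operating leverage = £6,643,990.00 / £1,474,290.00 = 4.5066.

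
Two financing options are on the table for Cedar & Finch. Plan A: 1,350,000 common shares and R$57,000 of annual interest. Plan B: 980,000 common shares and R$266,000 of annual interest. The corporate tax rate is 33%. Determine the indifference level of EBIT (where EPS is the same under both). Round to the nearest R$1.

Set EPS_A = EPS_B: (EBIT − R$57,000)(1 − 0.33) ÷ 1,350,000 = (EBIT − R$266,000)(1 − 0.33) ÷ 980,000.
The (1 − t) factor cancels: (EBIT − 57,000) × 980,000 = (EBIT − 266,000) × 1,350,000.
EBIT × (1,350,000 − 980,000) = 266,000 × 1,350,000 − 57,000 × 980,000 = 303,240,000,000, so EBIT = 303,240,000,000 ÷ 370,000 = 819,567.57.

R$819,568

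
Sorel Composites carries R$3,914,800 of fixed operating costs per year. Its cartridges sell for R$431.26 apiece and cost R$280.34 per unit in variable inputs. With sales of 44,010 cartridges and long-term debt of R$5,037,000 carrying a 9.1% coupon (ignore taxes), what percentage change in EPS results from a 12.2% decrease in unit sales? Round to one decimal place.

-35.7%

At 44,010 units, contribution = 44,010 × R$150.92 = R$6,641,989.20.
Operating income = contribution − fixed costs = R$6,641,989.20 − R$3,914,800 = R$2,727,189.20.
After interest of R$458,367.00, pre-tax earnings = R$2,268,822.20.
Degree of combined leverage = contribution ÷ (EBIT − I) = R$6,641,989.20 ÷ R$2,268,822.20 = 2.9275.
%ΔEPS = DCL × %ΔSales = 2.9275 × -12.2% = -35.7%.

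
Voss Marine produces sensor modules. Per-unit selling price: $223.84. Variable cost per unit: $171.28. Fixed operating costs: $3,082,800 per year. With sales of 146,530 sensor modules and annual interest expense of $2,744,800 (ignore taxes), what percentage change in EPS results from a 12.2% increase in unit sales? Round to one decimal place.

At 146,530 units, contribution = 146,530 × $52.56 = $7,701,616.80.
EBIT = $7,701,616.80 − $3,082,800 = $4,618,816.80.
Interest = $2,744,800.00, so EBIT − I = $1,874,016.80.
DCL = total CM / (EBIT − I) = $7,701,616.80 / $1,874,016.80 = 4.1097.
EPS therefore changes by 4.1097 × (+12.2%) = +50.1%.

+50.1%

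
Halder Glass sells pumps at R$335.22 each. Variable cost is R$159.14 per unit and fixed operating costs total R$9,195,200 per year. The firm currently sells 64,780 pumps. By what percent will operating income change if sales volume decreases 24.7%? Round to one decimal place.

-127.4%

Total contribution margin = 64,780 × R$176.08 = R$11,406,462.40.
EBIT = R$11,406,462.40 − R$9,195,200 = R$2,211,262.40.
DOL = contribution ÷ EBIT = R$11,406,462.40 ÷ R$2,211,262.40 = 5.1583.
%ΔEBIT = DOL × %ΔSales = 5.1583 × -24.7% = -127.4%.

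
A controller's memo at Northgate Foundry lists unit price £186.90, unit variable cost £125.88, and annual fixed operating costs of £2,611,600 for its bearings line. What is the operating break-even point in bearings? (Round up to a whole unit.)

42,800 bearings

Unit CM = price − variable cost = £186.90 − £125.88 = £61.02.
Break-even volume = fixed costs ÷ CM per unit = £2,611,600 ÷ £61.02 = 42,799.08, so 42,800 bearings.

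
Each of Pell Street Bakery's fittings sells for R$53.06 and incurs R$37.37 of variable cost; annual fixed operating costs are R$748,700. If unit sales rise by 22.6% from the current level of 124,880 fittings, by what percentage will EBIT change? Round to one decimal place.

Contribution at this volume is 124,880 × R$15.69 = R$1,959,367.20.
Subtracting fixed costs: EBIT = R$1,959,367.20 − R$748,700 = R$1,210,667.20.
DOL = contribution ÷ EBIT = R$1,959,367.20 ÷ R$1,210,667.20 = 1.6184.
So EBIT moves 1.6184 × (+22.6%) = +36.6%.

+36.6%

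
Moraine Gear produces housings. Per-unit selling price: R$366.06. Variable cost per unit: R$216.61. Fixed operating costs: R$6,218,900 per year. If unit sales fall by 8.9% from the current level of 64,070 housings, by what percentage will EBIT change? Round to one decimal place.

Total contribution margin = 64,070 × R$149.45 = R$9,575,261.50.
Subtracting fixed costs: EBIT = R$9,575,261.50 − R$6,218,900 = R$3,356,361.50.
DOL = contribution ÷ EBIT = R$9,575,261.50 ÷ R$3,356,361.50 = 2.8529.
So EBIT moves 2.8529 × (-8.9%) = -25.4%.

-25.4%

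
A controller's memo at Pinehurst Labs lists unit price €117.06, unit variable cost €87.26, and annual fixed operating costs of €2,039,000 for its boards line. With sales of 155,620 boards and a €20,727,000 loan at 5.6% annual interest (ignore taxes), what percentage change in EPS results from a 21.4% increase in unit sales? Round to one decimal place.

+69.0%

Total contribution margin = 155,620 × €29.80 = €4,637,476.00.
Operating income = contribution − fixed costs = €4,637,476.00 − €2,039,000 = €2,598,476.00.
Interest = €1,160,712.00, so EBIT − I = €1,437,764.00.
DCL = total CM / (EBIT − I) = €4,637,476.00 / €1,437,764.00 = 3.2255.
EPS therefore changes by 3.2255 × (+21.4%) = +69.0%.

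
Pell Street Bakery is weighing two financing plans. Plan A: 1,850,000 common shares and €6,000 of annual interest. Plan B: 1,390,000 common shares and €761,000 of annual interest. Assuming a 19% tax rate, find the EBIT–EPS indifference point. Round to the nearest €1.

€3,042,413

Set EPS_A = EPS_B: (EBIT − €6,000)(1 − 0.19) ÷ 1,850,000 = (EBIT − €761,000)(1 − 0.19) ÷ 1,390,000.
The (1 − t) factor cancels: (EBIT − 6,000) × 1,390,000 = (EBIT − 761,000) × 1,850,000.
Solving, EBIT = (761,000·1,850,000 − 6,000·1,390,000) / (1,850,000 − 1,390,000) = 1,399,510,000,000 / 460,000 = 3,042,413.04.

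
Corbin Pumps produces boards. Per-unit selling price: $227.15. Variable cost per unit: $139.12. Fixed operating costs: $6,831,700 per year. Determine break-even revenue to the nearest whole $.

CM per unit = $227.15 − $139.12 = $88.03; CM ratio = $88.03 / $227.15 = 0.3875.
Break-even sales = FC ÷ CM ratio = $6,831,700 × $227.15 / $88.03 = $17,628,316.

$17,628,316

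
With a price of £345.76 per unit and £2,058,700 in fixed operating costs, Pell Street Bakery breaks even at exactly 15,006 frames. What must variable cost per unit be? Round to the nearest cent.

Contribution per unit must be FC / Q = £2,058,700 / 15,006 = £137.1918.
Variable cost per unit = £345.76 − £137.1918 = £208.57.

£208.57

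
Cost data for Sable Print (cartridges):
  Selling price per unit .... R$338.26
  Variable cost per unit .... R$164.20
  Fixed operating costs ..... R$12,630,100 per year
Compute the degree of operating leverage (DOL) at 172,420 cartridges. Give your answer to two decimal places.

1.73

Contribution at this volume is 172,420 × R$174.06 = R$30,011,425.20.
Subtracting fixed costs: EBIT = R$30,011,425.20 − R$12,630,100 = R$17,381,325.20.
So DOL = total CM / EBIT = R$30,011,425.20 / R$17,381,325.20 = 1.7266.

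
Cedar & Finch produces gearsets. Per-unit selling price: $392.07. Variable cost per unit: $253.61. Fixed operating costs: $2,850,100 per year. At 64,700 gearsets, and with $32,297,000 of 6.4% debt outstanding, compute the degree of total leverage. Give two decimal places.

Total contribution margin = 64,700 × $138.46 = $8,958,362.00.
EBIT = $8,958,362.00 − $2,850,100 = $6,108,262.00. Interest = $2,067,008.00.
DOL = $8,958,362.00 ÷ $6,108,262.00 = 1.4666; DFL = $6,108,262.00 ÷ $4,041,254.00 = 1.5115.
Combined leverage = 1.4666 × 1.5115 = 2.2168.

2.22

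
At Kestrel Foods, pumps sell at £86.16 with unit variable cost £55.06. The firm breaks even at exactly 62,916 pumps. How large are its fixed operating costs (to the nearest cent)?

Contribution margin per unit = £86.16 − £55.06 = £31.10.
Since BE = FC / CM, FC = 62,916 × £31.10 = £1,956,687.60.

£1,956,687.60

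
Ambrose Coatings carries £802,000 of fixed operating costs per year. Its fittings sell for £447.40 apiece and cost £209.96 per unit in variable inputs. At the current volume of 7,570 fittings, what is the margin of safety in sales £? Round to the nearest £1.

£1,875,637

Each unit contributes £447.40 − £209.96 = £237.44. Break-even units = £802,000 ÷ £237.44 = 3,377.70; break-even revenue = 3,377.70 × £447.40 = £1,511,180.93.
Actual sales revenue = 7,570 × £447.40 = £3,386,818.00.
Margin of safety = £3,386,818.00 − £1,511,180.93 = £1,875,637.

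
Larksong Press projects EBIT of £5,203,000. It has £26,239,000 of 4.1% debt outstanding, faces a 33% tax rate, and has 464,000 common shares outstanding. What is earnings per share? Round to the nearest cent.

£5.96

Interest = £1,075,799.00, so EBT = £5,203,000 − £1,075,799.00 = £4,127,201.00.
After tax at 33%: net income = £4,127,201.00 × 0.67 = £2,765,224.67.
Per share: £2,765,224.67 / 464,000 shares = £5.96.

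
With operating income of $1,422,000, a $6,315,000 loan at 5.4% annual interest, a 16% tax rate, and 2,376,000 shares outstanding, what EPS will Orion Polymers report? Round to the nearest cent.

Interest = $341,010.00, so EBT = $1,422,000 − $341,010.00 = $1,080,990.00.
Net income = $1,080,990.00 × (1 − 0.16) = $908,031.60.
Per share: $908,031.60 / 2,376,000 shares = $0.38.

$0.38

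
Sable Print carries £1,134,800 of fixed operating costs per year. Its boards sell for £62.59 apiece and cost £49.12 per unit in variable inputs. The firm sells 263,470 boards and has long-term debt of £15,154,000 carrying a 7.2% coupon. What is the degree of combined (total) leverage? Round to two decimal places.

2.68

At 263,470 units, contribution = 263,470 × £13.47 = £3,548,940.90.
Subtracting fixed costs: EBIT = £3,548,940.90 − £1,134,800 = £2,414,140.90. Interest = £1,091,088.00.
DOL = £3,548,940.90 ÷ £2,414,140.90 = 1.4701; DFL = £2,414,140.90 ÷ £1,323,052.90 = 1.8247.
Combined leverage = 1.4701 × 1.8247 = 2.6825.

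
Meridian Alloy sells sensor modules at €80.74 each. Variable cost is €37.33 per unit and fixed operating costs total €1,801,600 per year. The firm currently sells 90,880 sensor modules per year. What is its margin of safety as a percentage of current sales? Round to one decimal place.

54.3%

Each unit contributes €80.74 − €37.33 = €43.41. Break-even units = €1,801,600 ÷ €43.41 = 41,501.96; break-even revenue = 41,501.96 × €80.74 = €3,350,868.09.
Actual sales revenue = 90,880 × €80.74 = €7,337,651.20.
Margin of safety = (€7,337,651.20 − €3,350,868.09) ÷ €7,337,651.20 = 54.3%.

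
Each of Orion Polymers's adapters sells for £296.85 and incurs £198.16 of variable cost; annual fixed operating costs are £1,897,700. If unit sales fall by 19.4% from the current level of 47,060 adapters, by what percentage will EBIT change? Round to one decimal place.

Total contribution margin = 47,060 × £98.69 = £4,644,351.40.
Subtracting fixed costs: EBIT = £4,644,351.40 − £1,897,700 = £2,746,651.40.
So DOL = total CM / EBIT = £4,644,351.40 / £2,746,651.40 = 1.6909.
%ΔEBIT = DOL × %ΔSales = 1.6909 × -19.4% = -32.8%.

-32.8%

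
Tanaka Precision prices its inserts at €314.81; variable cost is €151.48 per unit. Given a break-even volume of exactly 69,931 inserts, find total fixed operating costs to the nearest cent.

€11,421,830.23

Contribution margin per unit = €314.81 − €151.48 = €163.33.
Fixed costs = break-even units × CM = 69,931 × €163.33 = €11,421,830.23.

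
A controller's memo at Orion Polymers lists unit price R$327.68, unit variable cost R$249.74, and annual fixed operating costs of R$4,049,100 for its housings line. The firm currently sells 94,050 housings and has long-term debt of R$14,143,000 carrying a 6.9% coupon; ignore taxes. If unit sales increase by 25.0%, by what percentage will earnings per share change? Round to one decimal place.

Total contribution margin = 94,050 × R$77.94 = R$7,330,257.00.
Subtracting fixed costs: EBIT = R$7,330,257.00 − R$4,049,100 = R$3,281,157.00.
After interest of R$975,867.00, pre-tax earnings = R$2,305,290.00.
DCL = total CM / (EBIT − I) = R$7,330,257.00 / R$2,305,290.00 = 3.1798.
EPS therefore changes by 3.1798 × (+25.0%) = +79.5%.

+79.5%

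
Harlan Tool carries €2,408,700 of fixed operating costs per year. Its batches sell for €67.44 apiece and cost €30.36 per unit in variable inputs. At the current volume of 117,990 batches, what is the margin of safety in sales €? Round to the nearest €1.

Contribution margin per unit = €67.44 − €30.36 = €37.08. Break-even units = €2,408,700 ÷ €37.08 = 64,959.55; break-even revenue = 64,959.55 × €67.44 = €4,380,871.84.
Actual sales revenue = 117,990 × €67.44 = €7,957,245.60.
Margin of safety = €7,957,245.60 − €4,380,871.84 = €3,576,374.

€3,576,374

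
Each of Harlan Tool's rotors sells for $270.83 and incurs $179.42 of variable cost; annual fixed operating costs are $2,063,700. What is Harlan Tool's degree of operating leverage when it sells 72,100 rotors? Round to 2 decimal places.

Total contribution margin = 72,100 × $91.41 = $6,590,661.00.
Subtracting fixed costs: EBIT = $6,590,661.00 − $2,063,700 = $4,526,961.00.
So DOL = total CM / EBIT = $6,590,661.00 / $4,526,961.00 = 1.4559.

1.46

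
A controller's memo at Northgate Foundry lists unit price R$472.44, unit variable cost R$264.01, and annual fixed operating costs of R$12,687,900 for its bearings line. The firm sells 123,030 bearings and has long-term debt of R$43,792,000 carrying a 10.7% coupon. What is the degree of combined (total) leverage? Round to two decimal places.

3.10

Contribution at this volume is 123,030 × R$208.43 = R$25,643,142.90.
Subtracting fixed costs: EBIT = R$25,643,142.90 − R$12,687,900 = R$12,955,242.90. Interest = R$4,685,744.00.
DOL = R$25,643,142.90 ÷ R$12,955,242.90 = 1.9794; DFL = R$12,955,242.90 ÷ R$8,269,498.90 = 1.5666.
Combined leverage = 1.9794 × 1.5666 = 3.1009.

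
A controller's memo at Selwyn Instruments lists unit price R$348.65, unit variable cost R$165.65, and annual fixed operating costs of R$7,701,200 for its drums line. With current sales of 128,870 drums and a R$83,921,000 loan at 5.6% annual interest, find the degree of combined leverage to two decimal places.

Contribution at this volume is 128,870 × R$183.00 = R$23,583,210.00.
EBIT = R$23,583,210.00 − R$7,701,200 = R$15,882,010.00. Interest = R$4,699,576.00.
DOL = R$23,583,210.00 ÷ R$15,882,010.00 = 1.4849; DFL = R$15,882,010.00 ÷ R$11,182,434.00 = 1.4203.
Combined leverage = 1.4849 × 1.4203 = 2.1090.

2.11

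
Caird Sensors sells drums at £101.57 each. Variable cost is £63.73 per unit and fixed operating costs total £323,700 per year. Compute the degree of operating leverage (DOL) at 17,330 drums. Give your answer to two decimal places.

At 17,330 units, contribution = 17,330 × £37.84 = £655,767.20.
EBIT = £655,767.20 − £323,700 = £332,067.20.
So DOL = total CM / EBIT = £655,767.20 / £332,067.20 = 1.9748.

1.97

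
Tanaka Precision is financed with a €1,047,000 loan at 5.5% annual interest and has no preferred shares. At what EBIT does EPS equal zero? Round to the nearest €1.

€57,585

Annual interest = 5.5% × €1,047,000 = €57,585.00.
Without preferred stock the financial break-even is simply EBIT = interest = €57,585.00.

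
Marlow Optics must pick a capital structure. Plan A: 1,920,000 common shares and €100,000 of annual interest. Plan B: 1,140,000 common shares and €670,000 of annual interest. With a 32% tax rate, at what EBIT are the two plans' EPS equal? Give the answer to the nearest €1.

€1,503,077

Set EPS_A = EPS_B: (EBIT − €100,000)(1 − 0.32) ÷ 1,920,000 = (EBIT − €670,000)(1 − 0.32) ÷ 1,140,000.
The (1 − t) factor cancels: (EBIT − 100,000) × 1,140,000 = (EBIT − 670,000) × 1,920,000.
EBIT × (1,920,000 − 1,140,000) = 670,000 × 1,920,000 − 100,000 × 1,140,000 = 1,172,400,000,000, so EBIT = 1,172,400,000,000 ÷ 780,000 = 1,503,076.92.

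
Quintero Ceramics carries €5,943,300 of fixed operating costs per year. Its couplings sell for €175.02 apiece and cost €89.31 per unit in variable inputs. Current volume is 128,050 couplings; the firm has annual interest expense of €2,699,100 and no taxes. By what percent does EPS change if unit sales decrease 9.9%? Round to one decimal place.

-46.6%

At 128,050 units, contribution = 128,050 × €85.71 = €10,975,165.50.
EBIT = €10,975,165.50 − €5,943,300 = €5,031,865.50.
After interest of €2,699,100.00, pre-tax earnings = €2,332,765.50.
Degree of combined leverage = contribution ÷ (EBIT − I) = €10,975,165.50 ÷ €2,332,765.50 = 4.7048.
%ΔEPS = DCL × %ΔSales = 4.7048 × -9.9% = -46.6%.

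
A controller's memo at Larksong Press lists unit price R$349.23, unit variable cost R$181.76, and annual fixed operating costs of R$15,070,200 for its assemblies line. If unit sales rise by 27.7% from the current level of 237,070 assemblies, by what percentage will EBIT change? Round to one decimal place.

Total contribution margin = 237,070 × R$167.47 = R$39,702,112.90.
Subtracting fixed costs: EBIT = R$39,702,112.90 − R$15,070,200 = R$24,631,912.90.
Degree of operating leverage = R$39,702,112.90 / R$24,631,912.90 = 1.6118.
Operating income changes by 1.6118 × +27.7% = +44.6%.

+44.6%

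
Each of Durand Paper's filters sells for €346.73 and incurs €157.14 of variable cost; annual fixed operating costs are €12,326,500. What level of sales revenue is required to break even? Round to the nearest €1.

CM per unit = €346.73 − €157.14 = €189.59; CM ratio = €189.59 / €346.73 = 0.5468.
Break-even sales = FC ÷ CM ratio = €12,326,500 × €346.73 / €189.59 = €22,543,211.

€22,543,211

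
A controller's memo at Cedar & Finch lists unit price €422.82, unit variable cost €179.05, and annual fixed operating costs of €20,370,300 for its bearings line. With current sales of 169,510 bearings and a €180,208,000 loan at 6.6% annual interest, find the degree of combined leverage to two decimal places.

4.56

At 169,510 units, contribution = 169,510 × €243.77 = €41,321,452.70.
EBIT = €41,321,452.70 − €20,370,300 = €20,951,152.70. Interest = €11,893,728.00, so EBIT − I = €9,057,424.70.
DCL = contribution ÷ (EBIT − I) = €41,321,452.70 ÷ €9,057,424.70 = 4.5622.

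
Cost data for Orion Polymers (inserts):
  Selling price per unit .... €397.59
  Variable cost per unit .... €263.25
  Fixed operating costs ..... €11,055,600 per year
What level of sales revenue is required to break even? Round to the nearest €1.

€32,719,935

Contribution margin per unit = €397.59 − €263.25 = €134.34, a CM ratio of €134.34 ÷ €397.59 = 0.3379.
Break-even revenue = fixed costs × price ÷ CM = €11,055,600 × €397.59 ÷ €134.34 = €32,719,935.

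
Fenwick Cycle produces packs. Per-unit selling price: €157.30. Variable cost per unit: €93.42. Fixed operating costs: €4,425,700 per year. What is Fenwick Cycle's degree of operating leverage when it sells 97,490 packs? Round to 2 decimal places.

3.46

At 97,490 units, contribution = 97,490 × €63.88 = €6,227,661.20.
EBIT = €6,227,661.20 − €4,425,700 = €1,801,961.20.
Degree of operating leverage = €6,227,661.20 / €1,801,961.20 = 3.4560.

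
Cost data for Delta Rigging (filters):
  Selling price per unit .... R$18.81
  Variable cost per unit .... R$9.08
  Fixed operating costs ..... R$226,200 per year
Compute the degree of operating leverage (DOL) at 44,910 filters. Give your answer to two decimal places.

Total contribution margin = 44,910 × R$9.73 = R$436,974.30.
Operating income = contribution − fixed costs = R$436,974.30 − R$226,200 = R$210,774.30.
DOL = contribution ÷ EBIT = R$436,974.30 ÷ R$210,774.30 = 2.0732.

2.07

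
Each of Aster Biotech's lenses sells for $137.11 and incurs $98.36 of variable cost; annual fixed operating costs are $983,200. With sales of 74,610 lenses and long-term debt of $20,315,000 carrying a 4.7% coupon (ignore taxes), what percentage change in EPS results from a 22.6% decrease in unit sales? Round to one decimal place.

-68.6%

At 74,610 units, contribution = 74,610 × $38.75 = $2,891,137.50.
Subtracting fixed costs: EBIT = $2,891,137.50 − $983,200 = $1,907,937.50.
After interest of $954,805.00, pre-tax earnings = $953,132.50.
Degree of combined leverage = contribution ÷ (EBIT − I) = $2,891,137.50 ÷ $953,132.50 = 3.0333.
%ΔEPS = DCL × %ΔSales = 3.0333 × -22.6% = -68.6%.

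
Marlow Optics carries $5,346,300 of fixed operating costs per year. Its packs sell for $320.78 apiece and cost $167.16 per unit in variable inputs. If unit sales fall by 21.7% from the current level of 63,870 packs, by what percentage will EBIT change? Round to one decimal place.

Contribution at this volume is 63,870 × $153.62 = $9,811,709.40.
EBIT = $9,811,709.40 − $5,346,300 = $4,465,409.40.
Degree of operating leverage = $9,811,709.40 / $4,465,409.40 = 2.1973.
So EBIT moves 2.1973 × (-21.7%) = -47.7%.

-47.7%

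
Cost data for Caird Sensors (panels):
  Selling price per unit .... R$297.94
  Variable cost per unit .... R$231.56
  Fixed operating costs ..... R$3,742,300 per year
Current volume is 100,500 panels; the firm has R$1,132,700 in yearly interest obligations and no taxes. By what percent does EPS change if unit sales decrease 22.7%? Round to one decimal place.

At 100,500 units, contribution = 100,500 × R$66.38 = R$6,671,190.00.
EBIT = R$6,671,190.00 − R$3,742,300 = R$2,928,890.00.
Interest = R$1,132,700.00, so EBIT − I = R$1,796,190.00.
DCL = total CM / (EBIT − I) = R$6,671,190.00 / R$1,796,190.00 = 3.7141.
EPS therefore changes by 3.7141 × (-22.7%) = -84.3%.

-84.3%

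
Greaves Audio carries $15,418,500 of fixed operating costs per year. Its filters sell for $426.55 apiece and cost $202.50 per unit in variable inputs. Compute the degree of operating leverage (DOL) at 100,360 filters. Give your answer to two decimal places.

3.18

Total contribution margin = 100,360 × $224.05 = $22,485,658.00.
Subtracting fixed costs: EBIT = $22,485,658.00 − $15,418,500 = $7,067,158.00.
So DOL = total CM / EBIT = $22,485,658.00 / $7,067,158.00 = 3.1817.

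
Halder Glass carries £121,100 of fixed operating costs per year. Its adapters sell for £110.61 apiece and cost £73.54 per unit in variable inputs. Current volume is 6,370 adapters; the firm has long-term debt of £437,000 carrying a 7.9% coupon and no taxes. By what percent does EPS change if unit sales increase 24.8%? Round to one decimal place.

+72.7%

At 6,370 units, contribution = 6,370 × £37.07 = £236,135.90.
Operating income = contribution − fixed costs = £236,135.90 − £121,100 = £115,035.90.
After interest of £34,523.00, pre-tax earnings = £80,512.90.
Degree of combined leverage = contribution ÷ (EBIT − I) = £236,135.90 ÷ £80,512.90 = 2.9329.
%ΔEPS = DCL × %ΔSales = 2.9329 × +24.8% = +72.7%.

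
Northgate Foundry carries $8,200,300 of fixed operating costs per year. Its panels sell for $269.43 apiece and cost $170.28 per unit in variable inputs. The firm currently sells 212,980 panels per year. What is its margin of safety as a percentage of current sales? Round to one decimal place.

Unit CM = price − variable cost = $269.43 − $170.28 = $99.15. Break-even units = $8,200,300 ÷ $99.15 = 82,706.00; break-even revenue = 82,706.00 × $269.43 = $22,283,477.85.
Actual sales revenue = 212,980 × $269.43 = $57,383,201.40.
Margin of safety = ($57,383,201.40 − $22,283,477.85) ÷ $57,383,201.40 = 61.2%.

61.2%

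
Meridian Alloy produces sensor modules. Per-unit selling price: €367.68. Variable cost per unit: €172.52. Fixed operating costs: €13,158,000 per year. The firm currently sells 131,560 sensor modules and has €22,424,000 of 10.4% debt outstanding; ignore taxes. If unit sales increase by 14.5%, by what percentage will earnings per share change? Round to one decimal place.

At 131,560 units, contribution = 131,560 × €195.16 = €25,675,249.60.
Operating income = contribution − fixed costs = €25,675,249.60 − €13,158,000 = €12,517,249.60.
Interest = €2,332,096.00, so EBIT − I = €10,185,153.60.
DCL = total CM / (EBIT − I) = €25,675,249.60 / €10,185,153.60 = 2.5209.
%ΔEPS = DCL × %ΔSales = 2.5209 × +14.5% = +36.6%.

+36.6%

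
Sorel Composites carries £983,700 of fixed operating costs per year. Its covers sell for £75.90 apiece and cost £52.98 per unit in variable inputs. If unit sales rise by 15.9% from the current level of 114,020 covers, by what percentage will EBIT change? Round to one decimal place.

Contribution at this volume is 114,020 × £22.92 = £2,613,338.40.
Operating income = contribution − fixed costs = £2,613,338.40 − £983,700 = £1,629,638.40.
Degree of operating leverage = £2,613,338.40 / £1,629,638.40 = 1.6036.
Operating income changes by 1.6036 × +15.9% = +25.5%.

+25.5%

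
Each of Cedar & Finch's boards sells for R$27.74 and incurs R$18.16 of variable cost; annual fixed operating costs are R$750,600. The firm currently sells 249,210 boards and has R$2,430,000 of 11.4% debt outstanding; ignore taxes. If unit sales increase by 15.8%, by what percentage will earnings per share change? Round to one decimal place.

+27.7%

At 249,210 units, contribution = 249,210 × R$9.58 = R$2,387,431.80.
Subtracting fixed costs: EBIT = R$2,387,431.80 − R$750,600 = R$1,636,831.80.
Interest = R$277,020.00, so EBIT − I = R$1,359,811.80.
Degree of combined leverage = contribution ÷ (EBIT − I) = R$2,387,431.80 ÷ R$1,359,811.80 = 1.7557.
%ΔEPS = DCL × %ΔSales = 1.7557 × +15.8% = +27.7%.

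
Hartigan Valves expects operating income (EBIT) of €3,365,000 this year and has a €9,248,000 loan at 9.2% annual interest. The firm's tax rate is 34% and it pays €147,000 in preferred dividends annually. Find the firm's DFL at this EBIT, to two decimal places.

Interest = €850,816.00.
Preferred dividends grossed up pre-tax: €147,000 / (1 − 0.34) = €222,727.27.
DFL = EBIT ÷ [EBIT − I − D_p/(1−t)] = €3,365,000 ÷ [€3,365,000 − €850,816.00 − €222,727.27] = €3,365,000 ÷ €2,291,456.73 = 1.4685.

1.47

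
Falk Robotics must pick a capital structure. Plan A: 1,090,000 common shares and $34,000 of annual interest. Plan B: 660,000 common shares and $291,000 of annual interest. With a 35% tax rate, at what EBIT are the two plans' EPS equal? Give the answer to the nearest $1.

$685,465

At indifference, (EBIT − 34,000)(1 − t)/1,090,000 = (EBIT − 291,000)(1 − t)/660,000.
The (1 − t) factor cancels: (EBIT − 34,000) × 660,000 = (EBIT − 291,000) × 1,090,000.
EBIT × (1,090,000 − 660,000) = 291,000 × 1,090,000 − 34,000 × 660,000 = 294,750,000,000, so EBIT = 294,750,000,000 ÷ 430,000 = 685,465.12.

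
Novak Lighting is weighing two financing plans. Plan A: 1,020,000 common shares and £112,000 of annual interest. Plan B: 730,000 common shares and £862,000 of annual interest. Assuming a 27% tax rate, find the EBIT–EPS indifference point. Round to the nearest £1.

Set EPS_A = EPS_B: (EBIT − £112,000)(1 − 0.27) ÷ 1,020,000 = (EBIT − £862,000)(1 − 0.27) ÷ 730,000.
Cancelling (1 − t) and cross-multiplying: 730,000·(EBIT − 112,000) = 1,020,000·(EBIT − 862,000).
Solving, EBIT = (862,000·1,020,000 − 112,000·730,000) / (1,020,000 − 730,000) = 797,480,000,000 / 290,000 = 2,749,931.03.

£2,749,931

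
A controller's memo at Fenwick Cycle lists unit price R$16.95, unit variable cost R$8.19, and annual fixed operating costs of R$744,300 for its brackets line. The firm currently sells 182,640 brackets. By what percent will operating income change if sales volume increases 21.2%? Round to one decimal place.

Contribution at this volume is 182,640 × R$8.76 = R$1,599,926.40.
Operating income = contribution − fixed costs = R$1,599,926.40 − R$744,300 = R$855,626.40.
DOL = contribution ÷ EBIT = R$1,599,926.40 ÷ R$855,626.40 = 1.8699.
Operating income changes by 1.8699 × +21.2% = +39.6%.

+39.6%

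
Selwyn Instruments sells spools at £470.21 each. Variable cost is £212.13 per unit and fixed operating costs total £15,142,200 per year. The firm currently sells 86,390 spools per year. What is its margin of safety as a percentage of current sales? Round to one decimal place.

32.1%

Unit CM = price − variable cost = £470.21 − £212.13 = £258.08. Break-even units = £15,142,200 ÷ £258.08 = 58,672.50; break-even revenue = 58,672.50 × £470.21 = £27,588,398.41.
Actual sales revenue = 86,390 × £470.21 = £40,621,441.90.
Margin of safety = (£40,621,441.90 − £27,588,398.41) ÷ £40,621,441.90 = 32.1%.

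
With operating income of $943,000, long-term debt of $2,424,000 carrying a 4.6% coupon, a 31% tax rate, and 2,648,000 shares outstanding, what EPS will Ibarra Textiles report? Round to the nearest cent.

$0.22

Interest = $111,504.00, so EBT = $943,000 − $111,504.00 = $831,496.00.
Net income = $831,496.00 × (1 − 0.31) = $573,732.24.
Per share: $573,732.24 / 2,648,000 shares = $0.22.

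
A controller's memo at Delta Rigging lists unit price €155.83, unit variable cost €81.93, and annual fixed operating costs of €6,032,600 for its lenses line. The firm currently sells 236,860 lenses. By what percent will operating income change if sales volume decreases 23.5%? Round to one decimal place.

-35.9%

Total contribution margin = 236,860 × €73.90 = €17,503,954.00.
EBIT = €17,503,954.00 − €6,032,600 = €11,471,354.00.
So DOL = total CM / EBIT = €17,503,954.00 / €11,471,354.00 = 1.5259.
%ΔEBIT = DOL × %ΔSales = 1.5259 × -23.5% = -35.9%.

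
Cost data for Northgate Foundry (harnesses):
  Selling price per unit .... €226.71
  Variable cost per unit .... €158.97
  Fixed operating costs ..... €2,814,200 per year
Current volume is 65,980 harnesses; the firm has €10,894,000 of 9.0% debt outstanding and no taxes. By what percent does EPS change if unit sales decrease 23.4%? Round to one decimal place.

-155.0%

Contribution at this volume is 65,980 × €67.74 = €4,469,485.20.
EBIT = €4,469,485.20 − €2,814,200 = €1,655,285.20.
Interest = €980,460.00, so EBIT − I = €674,825.20.
Degree of combined leverage = contribution ÷ (EBIT − I) = €4,469,485.20 ÷ €674,825.20 = 6.6232.
EPS therefore changes by 6.6232 × (-23.4%) = -155.0%.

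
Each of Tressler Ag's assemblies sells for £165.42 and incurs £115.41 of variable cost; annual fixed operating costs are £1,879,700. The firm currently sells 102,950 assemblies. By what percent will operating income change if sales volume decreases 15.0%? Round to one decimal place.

Contribution at this volume is 102,950 × £50.01 = £5,148,529.50.
Operating income = contribution − fixed costs = £5,148,529.50 − £1,879,700 = £3,268,829.50.
DOL = contribution ÷ EBIT = £5,148,529.50 ÷ £3,268,829.50 = 1.5750.
Operating income changes by 1.5750 × -15.0% = -23.6%.

-23.6%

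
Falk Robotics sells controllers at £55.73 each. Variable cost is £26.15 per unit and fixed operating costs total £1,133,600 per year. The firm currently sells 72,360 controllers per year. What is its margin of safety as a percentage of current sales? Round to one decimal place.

Contribution margin per unit = £55.73 − £26.15 = £29.58. Break-even units = £1,133,600 ÷ £29.58 = 38,323.19; break-even revenue = 38,323.19 × £55.73 = £2,135,751.45.
Actual sales revenue = 72,360 × £55.73 = £4,032,622.80.
Margin of safety = (£4,032,622.80 − £2,135,751.45) ÷ £4,032,622.80 = 47.0%.

47.0%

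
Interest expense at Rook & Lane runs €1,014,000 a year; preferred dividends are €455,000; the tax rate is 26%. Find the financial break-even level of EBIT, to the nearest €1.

€1,628,865

Preferred dividends are paid after tax, so their pre-tax equivalent is €455,000 ÷ (1 − 0.26) = €614,864.86.
EPS = 0 when EBIT covers interest plus the pre-tax preferred burden: €1,014,000 + €614,864.86 = €1,628,864.86.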